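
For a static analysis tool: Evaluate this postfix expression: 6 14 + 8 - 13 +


Processing tokens left to right:
Push 6, Push 14
Pop 6 and 14, compute 6 + 14 = 20, push 20
Push 8
Pop 20 and 8, compute 20 - 8 = 12, push 12
Push 13
Pop 12 and 13, compute 12 + 13 = 25, push 25
Stack result: 25

25


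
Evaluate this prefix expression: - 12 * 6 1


Parsing prefix expression: - 12 * 6 1
Step 1: Innermost operation '* 6 1'
  6 * 1 = 6
Step 2: Outer operation '- 12 [6]'
  12 - 6 = 6

6


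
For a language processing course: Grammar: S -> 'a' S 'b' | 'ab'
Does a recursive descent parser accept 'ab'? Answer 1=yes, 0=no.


Grammar accepts strings of the form a^n b^n (n >= 1)
Word: 'ab'
Counting: 1 a's and 1 b's
Check: 1 == 1? Yes
Derivation (S -> aSb applied 0 time(s), then S -> ab): S => ab
Accepted

1


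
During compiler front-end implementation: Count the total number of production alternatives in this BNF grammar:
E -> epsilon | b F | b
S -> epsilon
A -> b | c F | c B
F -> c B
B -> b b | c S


Counting alternatives per rule:
  E: 3 alternative(s)
  S: 1 alternative(s)
  A: 3 alternative(s)
  F: 1 alternative(s)
  B: 2 alternative(s)
Sum: 3 + 1 + 3 + 1 + 2 = 10

10


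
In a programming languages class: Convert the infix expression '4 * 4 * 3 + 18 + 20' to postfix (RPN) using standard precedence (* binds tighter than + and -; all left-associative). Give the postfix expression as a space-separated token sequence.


Applying the shunting-yard algorithm:
  Operand 4 -> output
  Push '*' onto operator stack -> op-stack: [*]
  Operand 4 -> output
  See '*' (prec 2); top '*' (prec 2) >= it -> pop '*' to output
  Push '*' onto operator stack -> op-stack: [*]
  Operand 3 -> output
  See '+' (prec 1); top '*' (prec 2) >= it -> pop '*' to output
  Push '+' onto operator stack -> op-stack: [+]
  Operand 18 -> output
  See '+' (prec 1); top '+' (prec 1) >= it -> pop '+' to output
  Push '+' onto operator stack -> op-stack: [+]
  Operand 20 -> output
  End of input: pop '+' to output
Postfix result: 4 4 * 3 * 18 + 20 +

4 4 * 3 * 18 + 20 +


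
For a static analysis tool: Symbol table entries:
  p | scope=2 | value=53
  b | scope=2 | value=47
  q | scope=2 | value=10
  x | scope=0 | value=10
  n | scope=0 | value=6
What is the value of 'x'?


Searching symbol table for 'x':
  p | scope=2 | value=53
  b | scope=2 | value=47
  q | scope=2 | value=10
  x | scope=0 | value=10 <- MATCH
  n | scope=0 | value=6
Found 'x' at scope 0 with value 10

10


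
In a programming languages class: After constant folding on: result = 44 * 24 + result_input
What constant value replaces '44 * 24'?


Identifying constant sub-expression:
  Original: result = 44 * 24 + result_input
  44 and 24 are both compile-time constants
  Evaluating: 44 * 24 = 1056
  After folding: result = 1056 + result_input

1056


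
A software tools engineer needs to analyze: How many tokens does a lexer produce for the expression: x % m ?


Scanning 'x % m'
Token 1: 'x' -> identifier
Token 2: '%' -> operator
Token 3: 'm' -> identifier
Total tokens: 3

3


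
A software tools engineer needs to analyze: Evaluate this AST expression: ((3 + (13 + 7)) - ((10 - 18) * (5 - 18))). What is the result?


Expression: ((3 + (13 + 7)) - ((10 - 18) * (5 - 18)))
Evaluating step by step:
  13 + 7 = 20
  3 + 20 = 23
  10 - 18 = -8
  5 - 18 = -13
  -8 * -13 = 104
  23 - 104 = -81
Result: -81

-81


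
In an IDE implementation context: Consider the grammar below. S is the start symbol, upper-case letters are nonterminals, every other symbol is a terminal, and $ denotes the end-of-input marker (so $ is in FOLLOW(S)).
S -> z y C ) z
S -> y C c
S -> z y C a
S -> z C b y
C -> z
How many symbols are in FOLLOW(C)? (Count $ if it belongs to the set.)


S is the start symbol and does not occur in any rule body, so FOLLOW(S) = {$}.
Examining every occurrence of C in a rule body:
  S -> z y C ) z : C is followed by terminal ')' -> add ')'
  S -> y C c : C is followed by terminal 'c' -> add 'c'
  S -> z y C a : C is followed by terminal 'a' -> add 'a'
  S -> z C b y : C is followed by terminal 'b' -> add 'b'
  C -> z : C does not occur in the body -> contributes nothing
FOLLOW(C) = {), a, b, c}
Count: 4

4


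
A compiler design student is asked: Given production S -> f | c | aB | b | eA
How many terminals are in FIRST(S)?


Production: S -> f | c | aB | b | eA
Examining each alternative for leading terminals:
  S -> f : first terminal = 'f'
  S -> c : first terminal = 'c'
  S -> aB : first terminal = 'a'
  S -> b : first terminal = 'b'
  S -> eA : first terminal = 'e'
FIRST(S) = {a, b, c, e, f}
Count: 5

5


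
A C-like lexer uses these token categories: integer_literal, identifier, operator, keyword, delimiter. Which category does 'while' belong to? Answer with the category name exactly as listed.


Token: 'while'
Checking categories:
  identifier: no
  integer_literal: no
  operator: no
  keyword: YES
  delimiter: no
Category: keyword

keyword


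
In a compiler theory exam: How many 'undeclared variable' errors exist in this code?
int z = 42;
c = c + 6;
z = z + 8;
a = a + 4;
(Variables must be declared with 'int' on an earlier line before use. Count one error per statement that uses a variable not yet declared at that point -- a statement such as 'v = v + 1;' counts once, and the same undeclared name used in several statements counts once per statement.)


Scanning code line by line:
  Line 1: declare 'z' -> declared = ['z']
  Line 2: use 'c' -> ERROR (undeclared)
  Line 3: use 'z' -> OK (declared)
  Line 4: use 'a' -> ERROR (undeclared)
Total undeclared variable errors: 2

2


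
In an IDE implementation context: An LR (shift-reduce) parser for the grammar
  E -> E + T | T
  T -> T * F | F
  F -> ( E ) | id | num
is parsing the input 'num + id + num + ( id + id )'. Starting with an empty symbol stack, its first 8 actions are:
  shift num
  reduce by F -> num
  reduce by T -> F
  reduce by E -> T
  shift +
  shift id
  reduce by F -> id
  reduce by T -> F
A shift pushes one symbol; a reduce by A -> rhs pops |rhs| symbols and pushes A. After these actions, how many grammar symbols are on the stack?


Tracking the symbol stack through each action:
  Action 1: shift 'num' : push -> stack = [num] (size 1)
  Action 2: reduce by F -> num : pop 1, push F -> stack = [F] (size 1)
  Action 3: reduce by T -> F : pop 1, push T -> stack = [T] (size 1)
  Action 4: reduce by E -> T : pop 1, push E -> stack = [E] (size 1)
  Action 5: shift '+' : push -> stack = [E, +] (size 2)
  Action 6: shift 'id' : push -> stack = [E, +, id] (size 3)
  Action 7: reduce by F -> id : pop 1, push F -> stack = [E, +, F] (size 3)
  Action 8: reduce by T -> F : pop 1, push T -> stack = [E, +, T] (size 3)
Final stack size: 3

3


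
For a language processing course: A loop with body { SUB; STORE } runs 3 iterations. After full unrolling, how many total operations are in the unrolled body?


Loop body operations: SUB, STORE (2 ops per iteration)
Unrolling 3 iterations:
  Iteration 1: SUB, STORE (2 ops)
  Iteration 2: SUB, STORE (2 ops)
  Iteration 3: SUB, STORE (2 ops)
Total: 3 iterations * 2 ops/iter = 6 operations

6


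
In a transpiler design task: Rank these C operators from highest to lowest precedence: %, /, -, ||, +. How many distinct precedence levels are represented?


Looking up precedence for each operator:
  % -> precedence 6
  / -> precedence 6
  - -> precedence 5
  || -> precedence 1
  + -> precedence 5
Sorted highest to lowest: %, /, -, +, ||
Distinct precedence values: [6, 5, 1]
Number of distinct levels: 3

3


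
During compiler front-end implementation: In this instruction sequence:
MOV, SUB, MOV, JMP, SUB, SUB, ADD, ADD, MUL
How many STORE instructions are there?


Scanning instruction sequence for STORE:
  Position 1: MOV
  Position 2: SUB
  Position 3: MOV
  Position 4: JMP
  Position 5: SUB
  Position 6: SUB
  Position 7: ADD
  Position 8: ADD
  Position 9: MUL
Matches at positions: []
Total STORE count: 0

0


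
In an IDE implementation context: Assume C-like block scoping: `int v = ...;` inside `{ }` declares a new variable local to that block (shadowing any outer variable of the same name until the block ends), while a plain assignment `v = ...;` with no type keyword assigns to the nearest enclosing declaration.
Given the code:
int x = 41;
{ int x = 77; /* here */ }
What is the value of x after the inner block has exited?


Analyzing scoping rules:
Outer scope: declares x = 41
Inner block: 'int x = 77;' declares a NEW x that shadows the outer one
When the block exits the inner x goes out of scope; the outer x was never modified -> 41
Result: 41

41


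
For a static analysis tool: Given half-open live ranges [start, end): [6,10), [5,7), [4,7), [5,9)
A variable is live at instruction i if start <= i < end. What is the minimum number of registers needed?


Live ranges:
  Var0: [6, 10)
  Var1: [5, 7)
  Var2: [4, 7)
  Var3: [5, 9)
Sweep-line events (position, delta, active):
  pos=4 start -> active=1
  pos=5 start -> active=2
  pos=5 start -> active=3
  pos=6 start -> active=4
  pos=7 end -> active=3
  pos=7 end -> active=2
  pos=9 end -> active=1
  pos=10 end -> active=0
Maximum simultaneous active: 4
Minimum registers needed: 4

4


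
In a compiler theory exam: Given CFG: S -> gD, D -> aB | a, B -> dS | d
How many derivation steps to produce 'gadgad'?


Grammar: S -> gD, D -> aB | a, B -> dS | d
Deriving 'gadgad':
Step 1: S -> gD => gD
Step 2: D -> aB => gaB
Step 3: B -> dS => gadS
Step 4: S -> gD => gadgD
Step 5: D -> aB => gadgaB
Step 6: B -> d => gadgad
Total derivation steps: 6

6


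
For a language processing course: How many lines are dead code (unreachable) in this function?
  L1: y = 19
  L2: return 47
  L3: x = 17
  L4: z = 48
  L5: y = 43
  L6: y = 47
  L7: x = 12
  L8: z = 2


Analyzing control flow:
  L1: reachable (before return)
  L2: reachable (return statement)
  L3: DEAD (after return at L2)
  L4: DEAD (after return at L2)
  L5: DEAD (after return at L2)
  L6: DEAD (after return at L2)
  L7: DEAD (after return at L2)
  L8: DEAD (after return at L2)
Return at L2, total lines = 8
Dead lines: L3 through L8
Count: 6

6


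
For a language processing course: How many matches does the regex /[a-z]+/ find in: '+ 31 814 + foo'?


Pattern: /[a-z]+/ (identifiers)
Input: '+ 31 814 + foo'
Scanning for matches:
  Match 1: 'foo'
Total matches: 1

1


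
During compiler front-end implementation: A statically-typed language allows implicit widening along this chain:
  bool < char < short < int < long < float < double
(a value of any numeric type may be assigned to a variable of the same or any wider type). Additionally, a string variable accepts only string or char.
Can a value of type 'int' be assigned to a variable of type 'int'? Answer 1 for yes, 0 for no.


Target variable type: int
Source value type: int
Numeric ranks: int=3, int=3
Widening allowed iff rank(source) <= rank(target): 3 <= 3? Yes
Result: 1

1


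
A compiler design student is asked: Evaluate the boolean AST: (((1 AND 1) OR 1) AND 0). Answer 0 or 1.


Step 1: Evaluate inner node
  1 AND 1 = 1
Step 2: Evaluate next node
  1 OR 1 = 1
Step 3: Evaluate root node
  1 AND 0 = 0

0


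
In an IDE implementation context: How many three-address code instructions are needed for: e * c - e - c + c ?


Expression: e * c - e - c + c
Generating three-address code (respecting * over +/- precedence):
  Instruction 1: t1 = e * c
  Instruction 2: t2 = t1 - e
  Instruction 3: t3 = t2 - c
  Instruction 4: t4 = t3 + c
Total instructions: 4

4


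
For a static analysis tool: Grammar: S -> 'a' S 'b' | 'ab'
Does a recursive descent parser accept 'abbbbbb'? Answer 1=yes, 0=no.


Grammar accepts strings of the form a^n b^n (n >= 1)
Word: 'abbbbbb'
Counting: 1 a's and 6 b's
Check: 1 == 6? No
Mismatch: a-count != b-count
Rejected

0


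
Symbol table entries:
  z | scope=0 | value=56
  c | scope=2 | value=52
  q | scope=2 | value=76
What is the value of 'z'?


Searching symbol table for 'z':
  z | scope=0 | value=56 <- MATCH
  c | scope=2 | value=52
  q | scope=2 | value=76
Found 'z' at scope 0 with value 56

56


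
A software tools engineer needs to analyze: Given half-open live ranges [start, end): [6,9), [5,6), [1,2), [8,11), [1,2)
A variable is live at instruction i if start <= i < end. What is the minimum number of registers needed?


Live ranges:
  Var0: [6, 9)
  Var1: [5, 6)
  Var2: [1, 2)
  Var3: [8, 11)
  Var4: [1, 2)
Sweep-line events (position, delta, active):
  pos=1 start -> active=1
  pos=1 start -> active=2
  pos=2 end -> active=1
  pos=2 end -> active=0
  pos=5 start -> active=1
  pos=6 end -> active=0
  pos=6 start -> active=1
  pos=8 start -> active=2
  pos=9 end -> active=1
  pos=11 end -> active=0
Maximum simultaneous active: 2
Minimum registers needed: 2

2


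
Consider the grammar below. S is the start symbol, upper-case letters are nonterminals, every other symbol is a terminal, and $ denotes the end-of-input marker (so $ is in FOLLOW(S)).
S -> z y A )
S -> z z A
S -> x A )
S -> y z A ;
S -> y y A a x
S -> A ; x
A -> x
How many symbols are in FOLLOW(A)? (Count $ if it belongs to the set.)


S is the start symbol and does not occur in any rule body, so FOLLOW(S) = {$}.
Examining every occurrence of A in a rule body:
  S -> z y A ) : A is followed by terminal ')' -> add ')'
  S -> z z A : A is at the right end -> add FOLLOW(S) = {$}
  S -> x A ) : A is followed by terminal ')' -> add ')' (already in the set)
  S -> y z A ; : A is followed by terminal ';' -> add ';'
  S -> y y A a x : A is followed by terminal 'a' -> add 'a'
  S -> A ; x : A is followed by terminal ';' -> add ';' (already in the set)
  A -> x : A does not occur in the body -> contributes nothing
FOLLOW(A) = {), ;, a, $}
Count: 4

4


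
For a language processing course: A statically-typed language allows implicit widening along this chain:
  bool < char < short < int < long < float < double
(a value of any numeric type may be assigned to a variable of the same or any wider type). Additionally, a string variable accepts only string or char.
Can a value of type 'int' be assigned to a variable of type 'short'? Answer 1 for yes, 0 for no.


Target variable type: short
Source value type: int
Numeric ranks: int=3, short=2
Widening allowed iff rank(source) <= rank(target): 3 <= 2? No
Result: 0

0


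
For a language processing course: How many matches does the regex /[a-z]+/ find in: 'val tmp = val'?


Pattern: /[a-z]+/ (identifiers)
Input: 'val tmp = val'
Scanning for matches:
  Match 1: 'val'
  Match 2: 'tmp'
  Match 3: 'val'
Total matches: 3

3


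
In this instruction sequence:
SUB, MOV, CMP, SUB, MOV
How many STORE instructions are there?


Scanning instruction sequence for STORE:
  Position 1: SUB
  Position 2: MOV
  Position 3: CMP
  Position 4: SUB
  Position 5: MOV
Matches at positions: []
Total STORE count: 0

0


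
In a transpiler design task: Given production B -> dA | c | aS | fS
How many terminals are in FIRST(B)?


Production: B -> dA | c | aS | fS
Examining each alternative for leading terminals:
  B -> dA : first terminal = 'd'
  B -> c : first terminal = 'c'
  B -> aS : first terminal = 'a'
  B -> fS : first terminal = 'f'
FIRST(B) = {a, c, d, f}
Count: 4

4


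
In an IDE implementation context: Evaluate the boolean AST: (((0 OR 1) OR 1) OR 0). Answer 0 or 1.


Step 1: Evaluate inner node
  0 OR 1 = 1
Step 2: Evaluate next node
  1 OR 1 = 1
Step 3: Evaluate root node
  1 OR 0 = 1

1


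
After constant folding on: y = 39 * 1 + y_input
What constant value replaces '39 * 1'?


Identifying constant sub-expression:
  Original: y = 39 * 1 + y_input
  39 and 1 are both compile-time constants
  Evaluating: 39 * 1 = 39
  After folding: y = 39 + y_input

39


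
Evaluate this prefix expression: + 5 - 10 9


Parsing prefix expression: + 5 - 10 9
Step 1: Innermost operation '- 10 9'
  10 - 9 = 1
Step 2: Outer operation '+ 5 [1]'
  5 + 1 = 6

6


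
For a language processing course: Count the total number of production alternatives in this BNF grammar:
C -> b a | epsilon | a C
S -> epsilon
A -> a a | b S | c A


Counting alternatives per rule:
  C: 3 alternative(s)
  S: 1 alternative(s)
  A: 3 alternative(s)
Sum: 3 + 1 + 3 = 7

7


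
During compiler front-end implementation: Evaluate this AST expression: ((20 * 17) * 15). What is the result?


Expression: ((20 * 17) * 15)
Evaluating step by step:
  20 * 17 = 340
  340 * 15 = 5100
Result: 5100

5100


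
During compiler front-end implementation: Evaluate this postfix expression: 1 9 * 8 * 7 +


Processing tokens left to right:
Push 1, Push 9
Pop 1 and 9, compute 1 * 9 = 9, push 9
Push 8
Pop 9 and 8, compute 9 * 8 = 72, push 72
Push 7
Pop 72 and 7, compute 72 + 7 = 79, push 79
Stack result: 79

79


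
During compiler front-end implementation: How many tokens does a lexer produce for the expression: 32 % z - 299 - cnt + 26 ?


Scanning '32 % z - 299 - cnt + 26'
Token 1: '32' -> integer_literal
Token 2: '%' -> operator
Token 3: 'z' -> identifier
Token 4: '-' -> operator
Token 5: '299' -> integer_literal
Token 6: '-' -> operator
Token 7: 'cnt' -> identifier
Token 8: '+' -> operator
Token 9: '26' -> integer_literal
Total tokens: 9

9


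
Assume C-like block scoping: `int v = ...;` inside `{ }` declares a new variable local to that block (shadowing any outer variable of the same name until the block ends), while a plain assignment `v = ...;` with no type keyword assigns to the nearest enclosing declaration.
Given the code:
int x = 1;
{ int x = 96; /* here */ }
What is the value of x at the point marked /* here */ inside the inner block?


Analyzing scoping rules:
Outer scope: declares x = 1
Inner block: 'int x = 96;' declares a NEW x that shadows the outer one
Inside the block the inner declaration is in scope -> 96
Result: 96

96


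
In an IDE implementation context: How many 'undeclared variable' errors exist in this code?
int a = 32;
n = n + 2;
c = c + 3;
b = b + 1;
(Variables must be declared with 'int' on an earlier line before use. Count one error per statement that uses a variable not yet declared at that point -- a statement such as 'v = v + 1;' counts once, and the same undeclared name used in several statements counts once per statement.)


Scanning code line by line:
  Line 1: declare 'a' -> declared = ['a']
  Line 2: use 'n' -> ERROR (undeclared)
  Line 3: use 'c' -> ERROR (undeclared)
  Line 4: use 'b' -> ERROR (undeclared)
Total undeclared variable errors: 3

3


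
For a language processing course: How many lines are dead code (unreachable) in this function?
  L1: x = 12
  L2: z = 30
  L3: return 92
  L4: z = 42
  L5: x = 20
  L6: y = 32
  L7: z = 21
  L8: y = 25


Analyzing control flow:
  L1: reachable (before return)
  L2: reachable (before return)
  L3: reachable (return statement)
  L4: DEAD (after return at L3)
  L5: DEAD (after return at L3)
  L6: DEAD (after return at L3)
  L7: DEAD (after return at L3)
  L8: DEAD (after return at L3)
Return at L3, total lines = 8
Dead lines: L4 through L8
Count: 5

5


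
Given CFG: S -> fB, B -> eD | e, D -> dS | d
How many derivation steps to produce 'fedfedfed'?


Grammar: S -> fB, B -> eD | e, D -> dS | d
Deriving 'fedfedfed':
Step 1: S -> fB => fB
Step 2: B -> eD => feD
Step 3: D -> dS => fedS
Step 4: S -> fB => fedfB
Step 5: B -> eD => fedfeD
Step 6: D -> dS => fedfedS
Step 7: S -> fB => fedfedfB
Step 8: B -> eD => fedfedfeD
Step 9: D -> d => fedfedfed
Total derivation steps: 9

9


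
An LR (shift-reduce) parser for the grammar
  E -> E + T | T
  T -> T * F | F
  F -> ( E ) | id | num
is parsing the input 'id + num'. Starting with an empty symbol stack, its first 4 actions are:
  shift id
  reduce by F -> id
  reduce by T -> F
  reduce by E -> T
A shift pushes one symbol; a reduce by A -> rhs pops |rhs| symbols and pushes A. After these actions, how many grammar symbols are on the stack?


Tracking the symbol stack through each action:
  Action 1: shift 'id' : push -> stack = [id] (size 1)
  Action 2: reduce by F -> id : pop 1, push F -> stack = [F] (size 1)
  Action 3: reduce by T -> F : pop 1, push T -> stack = [T] (size 1)
  Action 4: reduce by E -> T : pop 1, push E -> stack = [E] (size 1)
Final stack size: 1

1


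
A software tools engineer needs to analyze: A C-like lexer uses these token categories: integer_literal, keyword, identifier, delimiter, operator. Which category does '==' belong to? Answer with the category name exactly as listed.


Token: '=='
Checking categories:
  identifier: no
  integer_literal: no
  operator: YES
  keyword: no
  delimiter: no
Category: operator

operator


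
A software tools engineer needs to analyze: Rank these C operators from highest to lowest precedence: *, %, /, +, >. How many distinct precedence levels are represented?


Looking up precedence for each operator:
  * -> precedence 6
  % -> precedence 6
  / -> precedence 6
  + -> precedence 5
  > -> precedence 4
Sorted highest to lowest: *, %, /, +, >
Distinct precedence values: [6, 5, 4]
Number of distinct levels: 3

3


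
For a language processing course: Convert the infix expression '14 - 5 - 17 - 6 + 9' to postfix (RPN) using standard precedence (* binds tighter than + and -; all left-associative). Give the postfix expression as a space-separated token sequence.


Applying the shunting-yard algorithm:
  Operand 14 -> output
  Push '-' onto operator stack -> op-stack: [-]
  Operand 5 -> output
  See '-' (prec 1); top '-' (prec 1) >= it -> pop '-' to output
  Push '-' onto operator stack -> op-stack: [-]
  Operand 17 -> output
  See '-' (prec 1); top '-' (prec 1) >= it -> pop '-' to output
  Push '-' onto operator stack -> op-stack: [-]
  Operand 6 -> output
  See '+' (prec 1); top '-' (prec 1) >= it -> pop '-' to output
  Push '+' onto operator stack -> op-stack: [+]
  Operand 9 -> output
  End of input: pop '+' to output
Postfix result: 14 5 - 17 - 6 - 9 +

14 5 - 17 - 6 - 9 +


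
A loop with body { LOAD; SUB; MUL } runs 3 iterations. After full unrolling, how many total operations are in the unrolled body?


Loop body operations: LOAD, SUB, MUL (3 ops per iteration)
Unrolling 3 iterations:
  Iteration 1: LOAD, SUB, MUL (3 ops)
  Iteration 2: LOAD, SUB, MUL (3 ops)
  Iteration 3: LOAD, SUB, MUL (3 ops)
Total: 3 iterations * 3 ops/iter = 9 operations

9


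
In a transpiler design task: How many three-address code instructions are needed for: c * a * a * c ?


Expression: c * a * a * c
Generating three-address code (respecting * over +/- precedence):
  Instruction 1: t1 = c * a
  Instruction 2: t2 = t1 * a
  Instruction 3: t3 = t2 * c
Total instructions: 3

3


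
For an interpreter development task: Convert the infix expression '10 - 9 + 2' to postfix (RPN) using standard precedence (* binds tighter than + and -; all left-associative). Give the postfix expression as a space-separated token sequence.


Applying the shunting-yard algorithm:
  Operand 10 -> output
  Push '-' onto operator stack -> op-stack: [-]
  Operand 9 -> output
  See '+' (prec 1); top '-' (prec 1) >= it -> pop '-' to output
  Push '+' onto operator stack -> op-stack: [+]
  Operand 2 -> output
  End of input: pop '+' to output
Postfix result: 10 9 - 2 +

10 9 - 2 +


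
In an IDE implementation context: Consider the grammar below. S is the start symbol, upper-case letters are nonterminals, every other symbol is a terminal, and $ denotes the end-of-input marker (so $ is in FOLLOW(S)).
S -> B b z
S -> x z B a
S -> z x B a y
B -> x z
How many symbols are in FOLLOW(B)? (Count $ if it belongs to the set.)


S is the start symbol and does not occur in any rule body, so FOLLOW(S) = {$}.
Examining every occurrence of B in a rule body:
  S -> B b z : B is followed by terminal 'b' -> add 'b'
  S -> x z B a : B is followed by terminal 'a' -> add 'a'
  S -> z x B a y : B is followed by terminal 'a' -> add 'a' (already in the set)
  B -> x z : B does not occur in the body -> contributes nothing
FOLLOW(B) = {a, b}
Count: 2

2


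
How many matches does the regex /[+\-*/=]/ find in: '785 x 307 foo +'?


Pattern: /[+\-*/=]/ (operators)
Input: '785 x 307 foo +'
Scanning for matches:
  Match 1: '+'
Total matches: 1

1


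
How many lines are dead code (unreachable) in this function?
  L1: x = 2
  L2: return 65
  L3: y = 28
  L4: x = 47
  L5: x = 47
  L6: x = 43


Analyzing control flow:
  L1: reachable (before return)
  L2: reachable (return statement)
  L3: DEAD (after return at L2)
  L4: DEAD (after return at L2)
  L5: DEAD (after return at L2)
  L6: DEAD (after return at L2)
Return at L2, total lines = 6
Dead lines: L3 through L6
Count: 4

4


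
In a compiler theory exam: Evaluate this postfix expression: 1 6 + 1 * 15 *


Processing tokens left to right:
Push 1, Push 6
Pop 1 and 6, compute 1 + 6 = 7, push 7
Push 1
Pop 7 and 1, compute 7 * 1 = 7, push 7
Push 15
Pop 7 and 15, compute 7 * 15 = 105, push 105
Stack result: 105

105


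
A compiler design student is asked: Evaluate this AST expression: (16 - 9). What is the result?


Expression: (16 - 9)
Evaluating step by step:
  16 - 9 = 7
Result: 7

7


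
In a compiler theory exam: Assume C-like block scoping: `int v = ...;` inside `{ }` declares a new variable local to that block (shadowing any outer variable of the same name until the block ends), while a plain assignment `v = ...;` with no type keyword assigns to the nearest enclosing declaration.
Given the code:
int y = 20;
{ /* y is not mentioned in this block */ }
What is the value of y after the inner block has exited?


Analyzing scoping rules:
Outer scope: declares y = 20
Inner block: y is neither redeclared nor assigned -> unchanged
After the block -> 20
Result: 20

20


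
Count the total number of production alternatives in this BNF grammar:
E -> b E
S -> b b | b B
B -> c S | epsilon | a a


Counting alternatives per rule:
  E: 1 alternative(s)
  S: 2 alternative(s)
  B: 3 alternative(s)
Sum: 1 + 2 + 3 = 6

6


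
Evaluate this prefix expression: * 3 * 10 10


Parsing prefix expression: * 3 * 10 10
Step 1: Innermost operation '* 10 10'
  10 * 10 = 100
Step 2: Outer operation '* 3 [100]'
  3 * 100 = 300

300


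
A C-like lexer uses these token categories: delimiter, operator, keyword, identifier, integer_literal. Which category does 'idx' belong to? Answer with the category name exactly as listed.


Token: 'idx'
Checking categories:
  identifier: YES
  integer_literal: no
  operator: no
  keyword: no
  delimiter: no
Category: identifier

identifier


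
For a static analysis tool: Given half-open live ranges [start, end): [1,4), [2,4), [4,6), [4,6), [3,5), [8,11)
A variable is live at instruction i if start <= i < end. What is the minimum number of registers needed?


Live ranges:
  Var0: [1, 4)
  Var1: [2, 4)
  Var2: [4, 6)
  Var3: [4, 6)
  Var4: [3, 5)
  Var5: [8, 11)
Sweep-line events (position, delta, active):
  pos=1 start -> active=1
  pos=2 start -> active=2
  pos=3 start -> active=3
  pos=4 end -> active=2
  pos=4 end -> active=1
  pos=4 start -> active=2
  pos=4 start -> active=3
  pos=5 end -> active=2
  pos=6 end -> active=1
  pos=6 end -> active=0
  pos=8 start -> active=1
  pos=11 end -> active=0
Maximum simultaneous active: 3
Minimum registers needed: 3

3


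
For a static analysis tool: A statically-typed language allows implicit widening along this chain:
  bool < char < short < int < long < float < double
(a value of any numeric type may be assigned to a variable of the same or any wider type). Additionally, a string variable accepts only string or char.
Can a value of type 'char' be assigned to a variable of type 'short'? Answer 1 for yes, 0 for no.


Target variable type: short
Source value type: char
Numeric ranks: char=1, short=2
Widening allowed iff rank(source) <= rank(target): 1 <= 2? Yes
Result: 1

1


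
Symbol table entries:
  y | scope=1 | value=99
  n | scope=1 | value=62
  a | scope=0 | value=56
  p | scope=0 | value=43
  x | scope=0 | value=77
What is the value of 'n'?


Searching symbol table for 'n':
  y | scope=1 | value=99
  n | scope=1 | value=62 <- MATCH
  a | scope=0 | value=56
  p | scope=0 | value=43
  x | scope=0 | value=77
Found 'n' at scope 1 with value 62

62


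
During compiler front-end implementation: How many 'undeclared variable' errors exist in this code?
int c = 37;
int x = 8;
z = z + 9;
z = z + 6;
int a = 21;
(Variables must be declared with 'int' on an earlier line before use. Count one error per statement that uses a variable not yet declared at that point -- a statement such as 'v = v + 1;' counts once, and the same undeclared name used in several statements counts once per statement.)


Scanning code line by line:
  Line 1: declare 'c' -> declared = ['c']
  Line 2: declare 'x' -> declared = ['c', 'x']
  Line 3: use 'z' -> ERROR (undeclared)
  Line 4: use 'z' -> ERROR (undeclared)
  Line 5: declare 'a' -> declared = ['a', 'c', 'x']
Total undeclared variable errors: 2

2


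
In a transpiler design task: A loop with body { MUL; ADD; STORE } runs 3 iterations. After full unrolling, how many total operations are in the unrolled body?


Loop body operations: MUL, ADD, STORE (3 ops per iteration)
Unrolling 3 iterations:
  Iteration 1: MUL, ADD, STORE (3 ops)
  Iteration 2: MUL, ADD, STORE (3 ops)
  Iteration 3: MUL, ADD, STORE (3 ops)
Total: 3 iterations * 3 ops/iter = 9 operations

9


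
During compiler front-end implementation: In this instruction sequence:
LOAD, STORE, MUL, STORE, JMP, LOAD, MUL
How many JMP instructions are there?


Scanning instruction sequence for JMP:
  Position 1: LOAD
  Position 2: STORE
  Position 3: MUL
  Position 4: STORE
  Position 5: JMP <- MATCH
  Position 6: LOAD
  Position 7: MUL
Matches at positions: [5]
Total JMP count: 1

1


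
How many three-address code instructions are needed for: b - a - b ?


Expression: b - a - b
Generating three-address code (respecting * over +/- precedence):
  Instruction 1: t1 = b - a
  Instruction 2: t2 = t1 - b
Total instructions: 2

2


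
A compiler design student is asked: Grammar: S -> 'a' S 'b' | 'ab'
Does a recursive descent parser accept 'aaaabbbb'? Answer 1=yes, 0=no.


Grammar accepts strings of the form a^n b^n (n >= 1)
Word: 'aaaabbbb'
Counting: 4 a's and 4 b's
Check: 4 == 4? Yes
Derivation (S -> aSb applied 3 time(s), then S -> ab): S => aSb => aaSbb => aaaSbbb => aaaabbbb
Accepted

1


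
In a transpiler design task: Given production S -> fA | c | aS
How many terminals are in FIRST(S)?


Production: S -> fA | c | aS
Examining each alternative for leading terminals:
  S -> fA : first terminal = 'f'
  S -> c : first terminal = 'c'
  S -> aS : first terminal = 'a'
FIRST(S) = {a, c, f}
Count: 3

3


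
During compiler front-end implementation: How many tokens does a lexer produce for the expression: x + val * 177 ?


Scanning 'x + val * 177'
Token 1: 'x' -> identifier
Token 2: '+' -> operator
Token 3: 'val' -> identifier
Token 4: '*' -> operator
Token 5: '177' -> integer_literal
Total tokens: 5

5


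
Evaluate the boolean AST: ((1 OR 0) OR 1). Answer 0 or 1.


Step 1: Evaluate inner node
  1 OR 0 = 1
Step 2: Evaluate root node
  1 OR 1 = 1

1


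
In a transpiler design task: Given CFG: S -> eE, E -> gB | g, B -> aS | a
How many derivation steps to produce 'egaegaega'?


Grammar: S -> eE, E -> gB | g, B -> aS | a
Deriving 'egaegaega':
Step 1: S -> eE => eE
Step 2: E -> gB => egB
Step 3: B -> aS => egaS
Step 4: S -> eE => egaeE
Step 5: E -> gB => egaegB
Step 6: B -> aS => egaegaS
Step 7: S -> eE => egaegaeE
Step 8: E -> gB => egaegaegB
Step 9: B -> a => egaegaega
Total derivation steps: 9

9


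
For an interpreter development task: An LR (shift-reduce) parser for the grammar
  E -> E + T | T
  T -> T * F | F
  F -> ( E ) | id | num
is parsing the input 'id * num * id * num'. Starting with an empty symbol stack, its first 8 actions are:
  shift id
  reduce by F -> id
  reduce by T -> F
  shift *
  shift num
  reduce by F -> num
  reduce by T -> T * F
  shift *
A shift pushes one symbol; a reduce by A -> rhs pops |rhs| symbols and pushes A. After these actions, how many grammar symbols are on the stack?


Tracking the symbol stack through each action:
  Action 1: shift 'id' : push -> stack = [id] (size 1)
  Action 2: reduce by F -> id : pop 1, push F -> stack = [F] (size 1)
  Action 3: reduce by T -> F : pop 1, push T -> stack = [T] (size 1)
  Action 4: shift '*' : push -> stack = [T, *] (size 2)
  Action 5: shift 'num' : push -> stack = [T, *, num] (size 3)
  Action 6: reduce by F -> num : pop 1, push F -> stack = [T, *, F] (size 3)
  Action 7: reduce by T -> T * F : pop 3, push T -> stack = [T] (size 1)
  Action 8: shift '*' : push -> stack = [T, *] (size 2)
Final stack size: 2

2


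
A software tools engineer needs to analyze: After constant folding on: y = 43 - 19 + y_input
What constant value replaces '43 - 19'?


Identifying constant sub-expression:
  Original: y = 43 - 19 + y_input
  43 and 19 are both compile-time constants
  Evaluating: 43 - 19 = 24
  After folding: y = 24 + y_input

24


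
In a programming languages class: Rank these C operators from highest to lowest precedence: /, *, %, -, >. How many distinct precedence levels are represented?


Looking up precedence for each operator:
  / -> precedence 6
  * -> precedence 6
  % -> precedence 6
  - -> precedence 5
  > -> precedence 4
Sorted highest to lowest: /, *, %, -, >
Distinct precedence values: [6, 5, 4]
Number of distinct levels: 3

3


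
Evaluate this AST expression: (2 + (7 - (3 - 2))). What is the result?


Expression: (2 + (7 - (3 - 2)))
Evaluating step by step:
  3 - 2 = 1
  7 - 1 = 6
  2 + 6 = 8
Result: 8

8


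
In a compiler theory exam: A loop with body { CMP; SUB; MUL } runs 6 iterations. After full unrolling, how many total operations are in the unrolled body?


Loop body operations: CMP, SUB, MUL (3 ops per iteration)
Unrolling 6 iterations:
  Iteration 1: CMP, SUB, MUL (3 ops)
  Iteration 2: CMP, SUB, MUL (3 ops)
  Iteration 3: CMP, SUB, MUL (3 ops)
  Iteration 4: CMP, SUB, MUL (3 ops)
  Iteration 5: CMP, SUB, MUL (3 ops)
  Iteration 6: CMP, SUB, MUL (3 ops)
Total: 6 iterations * 3 ops/iter = 18 operations

18


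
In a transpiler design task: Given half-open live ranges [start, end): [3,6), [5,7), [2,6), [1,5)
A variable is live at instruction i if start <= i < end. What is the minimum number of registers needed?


Live ranges:
  Var0: [3, 6)
  Var1: [5, 7)
  Var2: [2, 6)
  Var3: [1, 5)
Sweep-line events (position, delta, active):
  pos=1 start -> active=1
  pos=2 start -> active=2
  pos=3 start -> active=3
  pos=5 end -> active=2
  pos=5 start -> active=3
  pos=6 end -> active=2
  pos=6 end -> active=1
  pos=7 end -> active=0
Maximum simultaneous active: 3
Minimum registers needed: 3

3


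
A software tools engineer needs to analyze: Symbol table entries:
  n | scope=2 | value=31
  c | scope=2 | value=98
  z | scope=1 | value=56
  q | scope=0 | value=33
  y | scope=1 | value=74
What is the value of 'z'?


Searching symbol table for 'z':
  n | scope=2 | value=31
  c | scope=2 | value=98
  z | scope=1 | value=56 <- MATCH
  q | scope=0 | value=33
  y | scope=1 | value=74
Found 'z' at scope 1 with value 56

56


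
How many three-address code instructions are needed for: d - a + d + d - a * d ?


Expression: d - a + d + d - a * d
Generating three-address code (respecting * over +/- precedence):
  Instruction 1: t1 = a * d
  Instruction 2: t2 = d - a
  Instruction 3: t3 = t2 + d
  Instruction 4: t4 = t3 + d
  Instruction 5: t5 = t4 - t1
Total instructions: 5

5


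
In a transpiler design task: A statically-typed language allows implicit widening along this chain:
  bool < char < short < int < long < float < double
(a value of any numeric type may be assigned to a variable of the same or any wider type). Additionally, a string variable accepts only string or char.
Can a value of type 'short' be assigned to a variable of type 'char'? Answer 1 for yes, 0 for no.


Target variable type: char
Source value type: short
Numeric ranks: short=2, char=1
Widening allowed iff rank(source) <= rank(target): 2 <= 1? No
Result: 0

0


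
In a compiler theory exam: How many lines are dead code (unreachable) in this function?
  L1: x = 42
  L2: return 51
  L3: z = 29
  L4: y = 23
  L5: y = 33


Analyzing control flow:
  L1: reachable (before return)
  L2: reachable (return statement)
  L3: DEAD (after return at L2)
  L4: DEAD (after return at L2)
  L5: DEAD (after return at L2)
Return at L2, total lines = 5
Dead lines: L3 through L5
Count: 3

3


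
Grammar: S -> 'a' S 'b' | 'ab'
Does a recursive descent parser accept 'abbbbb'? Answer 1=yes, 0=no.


Grammar accepts strings of the form a^n b^n (n >= 1)
Word: 'abbbbb'
Counting: 1 a's and 5 b's
Check: 1 == 5? No
Mismatch: a-count != b-count
Rejected

0


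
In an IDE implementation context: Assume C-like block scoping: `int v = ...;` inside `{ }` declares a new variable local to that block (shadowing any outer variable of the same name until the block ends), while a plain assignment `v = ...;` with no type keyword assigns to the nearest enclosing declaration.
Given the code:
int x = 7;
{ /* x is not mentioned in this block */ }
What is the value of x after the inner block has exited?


Analyzing scoping rules:
Outer scope: declares x = 7
Inner block: x is neither redeclared nor assigned -> unchanged
After the block -> 7
Result: 7

7


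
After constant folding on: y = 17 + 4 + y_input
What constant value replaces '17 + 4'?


Identifying constant sub-expression:
  Original: y = 17 + 4 + y_input
  17 and 4 are both compile-time constants
  Evaluating: 17 + 4 = 21
  After folding: y = 21 + y_input

21


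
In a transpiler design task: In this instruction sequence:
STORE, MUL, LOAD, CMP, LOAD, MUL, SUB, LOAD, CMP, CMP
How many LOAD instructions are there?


Scanning instruction sequence for LOAD:
  Position 1: STORE
  Position 2: MUL
  Position 3: LOAD <- MATCH
  Position 4: CMP
  Position 5: LOAD <- MATCH
  Position 6: MUL
  Position 7: SUB
  Position 8: LOAD <- MATCH
  Position 9: CMP
  Position 10: CMP
Matches at positions: [3, 5, 8]
Total LOAD count: 3

3


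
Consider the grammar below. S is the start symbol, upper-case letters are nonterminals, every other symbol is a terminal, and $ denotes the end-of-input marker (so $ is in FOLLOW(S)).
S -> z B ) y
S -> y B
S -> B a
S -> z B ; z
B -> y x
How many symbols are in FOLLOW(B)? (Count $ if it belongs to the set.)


S is the start symbol and does not occur in any rule body, so FOLLOW(S) = {$}.
Examining every occurrence of B in a rule body:
  S -> z B ) y : B is followed by terminal ')' -> add ')'
  S -> y B : B is at the right end -> add FOLLOW(S) = {$}
  S -> B a : B is followed by terminal 'a' -> add 'a'
  S -> z B ; z : B is followed by terminal ';' -> add ';'
  B -> y x : B does not occur in the body -> contributes nothing
FOLLOW(B) = {), ;, a, $}
Count: 4

4


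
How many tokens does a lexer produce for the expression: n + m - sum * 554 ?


Scanning 'n + m - sum * 554'
Token 1: 'n' -> identifier
Token 2: '+' -> operator
Token 3: 'm' -> identifier
Token 4: '-' -> operator
Token 5: 'sum' -> identifier
Token 6: '*' -> operator
Token 7: '554' -> integer_literal
Total tokens: 7

7


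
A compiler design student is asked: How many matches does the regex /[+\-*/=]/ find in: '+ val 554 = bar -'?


Pattern: /[+\-*/=]/ (operators)
Input: '+ val 554 = bar -'
Scanning for matches:
  Match 1: '+'
  Match 2: '='
  Match 3: '-'
Total matches: 3

3


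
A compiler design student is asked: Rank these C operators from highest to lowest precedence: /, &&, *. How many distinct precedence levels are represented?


Looking up precedence for each operator:
  / -> precedence 6
  && -> precedence 2
  * -> precedence 6
Sorted highest to lowest: /, *, &&
Distinct precedence values: [6, 2]
Number of distinct levels: 2

2


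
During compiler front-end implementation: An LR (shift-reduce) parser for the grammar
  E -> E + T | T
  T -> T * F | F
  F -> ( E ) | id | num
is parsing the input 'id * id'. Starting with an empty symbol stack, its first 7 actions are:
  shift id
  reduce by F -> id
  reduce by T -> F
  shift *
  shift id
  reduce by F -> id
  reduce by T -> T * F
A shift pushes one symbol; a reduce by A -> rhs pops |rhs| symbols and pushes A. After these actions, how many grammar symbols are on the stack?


Tracking the symbol stack through each action:
  Action 1: shift 'id' : push -> stack = [id] (size 1)
  Action 2: reduce by F -> id : pop 1, push F -> stack = [F] (size 1)
  Action 3: reduce by T -> F : pop 1, push T -> stack = [T] (size 1)
  Action 4: shift '*' : push -> stack = [T, *] (size 2)
  Action 5: shift 'id' : push -> stack = [T, *, id] (size 3)
  Action 6: reduce by F -> id : pop 1, push F -> stack = [T, *, F] (size 3)
  Action 7: reduce by T -> T * F : pop 3, push T -> stack = [T] (size 1)
Final stack size: 1

1
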